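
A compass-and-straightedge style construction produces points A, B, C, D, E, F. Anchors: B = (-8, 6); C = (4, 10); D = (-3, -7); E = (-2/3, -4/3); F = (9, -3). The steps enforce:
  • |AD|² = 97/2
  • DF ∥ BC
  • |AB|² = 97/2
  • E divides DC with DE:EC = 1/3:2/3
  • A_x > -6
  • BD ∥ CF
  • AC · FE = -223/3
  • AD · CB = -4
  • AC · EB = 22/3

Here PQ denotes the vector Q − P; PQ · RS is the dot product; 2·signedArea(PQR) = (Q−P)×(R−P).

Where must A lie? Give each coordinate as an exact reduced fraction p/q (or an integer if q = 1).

A = (-11/2, -1/2)

1. A_x = -11/2  [AC · EB = 22/3 ∩ AC · FE = -223/3]
2. A_y = -1/2  [AC · EB = 22/3 ∩ AC · FE = -223/3]
   → A = (-11/2, -1/2)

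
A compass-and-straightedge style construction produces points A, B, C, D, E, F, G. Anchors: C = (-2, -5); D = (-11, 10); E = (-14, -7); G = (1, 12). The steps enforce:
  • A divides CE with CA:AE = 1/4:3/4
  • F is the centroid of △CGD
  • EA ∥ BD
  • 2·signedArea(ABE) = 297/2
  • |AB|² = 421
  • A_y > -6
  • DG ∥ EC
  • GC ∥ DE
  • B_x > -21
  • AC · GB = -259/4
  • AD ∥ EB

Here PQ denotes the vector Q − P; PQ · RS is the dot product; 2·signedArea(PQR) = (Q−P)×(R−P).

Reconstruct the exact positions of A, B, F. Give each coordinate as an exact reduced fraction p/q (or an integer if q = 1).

A = (-5, -11/2)
B = (-20, 17/2)
F = (-4, 17/3)

1. A_x = -5  [A divides CE with CA:AE = 1/4:3/4]
2. A_y = -11/2  [A divides CE with CA:AE = 1/4:3/4]
   → A = (-5, -11/2)
3. B_x = -20  [EA ∥ BD ∩ AD ∥ EB]
4. B_y = 17/2  [EA ∥ BD ∩ AD ∥ EB]
   → B = (-20, 17/2)
5. F_x = -4  [F is the centroid of △CGD]
6. F_y = 17/3  [F is the centroid of △CGD]
   → F = (-4, 17/3)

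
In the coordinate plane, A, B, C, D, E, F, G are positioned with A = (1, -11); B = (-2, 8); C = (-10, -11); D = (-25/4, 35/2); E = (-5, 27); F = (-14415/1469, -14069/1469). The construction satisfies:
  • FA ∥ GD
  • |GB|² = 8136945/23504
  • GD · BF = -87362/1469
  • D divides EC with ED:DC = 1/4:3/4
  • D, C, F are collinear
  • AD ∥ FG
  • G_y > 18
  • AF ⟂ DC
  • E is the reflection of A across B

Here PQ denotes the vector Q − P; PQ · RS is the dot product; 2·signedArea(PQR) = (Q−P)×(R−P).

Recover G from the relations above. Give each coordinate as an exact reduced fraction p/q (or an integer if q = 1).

G = (-100261/5876, 55595/2938)

1. G_x = -100261/5876  [FA ∥ GD ∩ AD ∥ FG]
2. G_y = 55595/2938  [FA ∥ GD ∩ AD ∥ FG]
   → G = (-100261/5876, 55595/2938)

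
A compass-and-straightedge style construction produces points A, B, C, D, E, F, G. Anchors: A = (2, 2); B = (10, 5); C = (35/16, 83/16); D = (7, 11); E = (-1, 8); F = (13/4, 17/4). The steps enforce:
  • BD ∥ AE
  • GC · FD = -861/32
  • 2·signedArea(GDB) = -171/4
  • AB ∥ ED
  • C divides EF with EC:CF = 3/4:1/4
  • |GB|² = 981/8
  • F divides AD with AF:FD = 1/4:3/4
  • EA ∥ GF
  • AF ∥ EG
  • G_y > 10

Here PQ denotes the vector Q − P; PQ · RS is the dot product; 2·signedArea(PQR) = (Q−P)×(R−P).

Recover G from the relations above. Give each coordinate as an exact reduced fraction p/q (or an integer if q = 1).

G = (1/4, 41/4)

1. G_x = 1/4  [EA ∥ GF ∩ AF ∥ EG]
2. G_y = 41/4  [EA ∥ GF ∩ AF ∥ EG]
   → G = (1/4, 41/4)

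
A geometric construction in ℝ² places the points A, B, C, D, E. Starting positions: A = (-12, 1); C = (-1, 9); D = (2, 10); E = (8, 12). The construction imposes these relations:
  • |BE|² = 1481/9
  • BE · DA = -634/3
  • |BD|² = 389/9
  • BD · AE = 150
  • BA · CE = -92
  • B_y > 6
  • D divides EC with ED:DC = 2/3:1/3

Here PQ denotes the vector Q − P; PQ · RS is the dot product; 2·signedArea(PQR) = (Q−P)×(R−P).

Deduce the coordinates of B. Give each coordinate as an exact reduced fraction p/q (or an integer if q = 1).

B = (-11/3, 20/3)

1. B_x = -11/3  [BE · DA = -634/3 ∩ BA · CE = -92]
2. B_y = 20/3  [BE · DA = -634/3 ∩ BA · CE = -92]
   → B = (-11/3, 20/3)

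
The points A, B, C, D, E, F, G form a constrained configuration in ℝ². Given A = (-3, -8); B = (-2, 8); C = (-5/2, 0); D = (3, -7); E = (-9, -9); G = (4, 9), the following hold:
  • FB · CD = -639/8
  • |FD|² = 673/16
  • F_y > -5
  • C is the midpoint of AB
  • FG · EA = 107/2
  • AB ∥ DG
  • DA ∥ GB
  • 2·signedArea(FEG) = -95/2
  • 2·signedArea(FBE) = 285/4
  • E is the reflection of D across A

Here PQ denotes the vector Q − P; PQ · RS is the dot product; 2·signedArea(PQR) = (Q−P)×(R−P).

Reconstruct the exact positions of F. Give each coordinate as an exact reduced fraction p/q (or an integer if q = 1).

F = (-11/4, -4)

1. F_x = -11/4  [2·signedArea(FBE) = 285/4 ∩ FG · EA = 107/2]
2. F_y = -4  [2·signedArea(FBE) = 285/4 ∩ FG · EA = 107/2]
   → F = (-11/4, -4)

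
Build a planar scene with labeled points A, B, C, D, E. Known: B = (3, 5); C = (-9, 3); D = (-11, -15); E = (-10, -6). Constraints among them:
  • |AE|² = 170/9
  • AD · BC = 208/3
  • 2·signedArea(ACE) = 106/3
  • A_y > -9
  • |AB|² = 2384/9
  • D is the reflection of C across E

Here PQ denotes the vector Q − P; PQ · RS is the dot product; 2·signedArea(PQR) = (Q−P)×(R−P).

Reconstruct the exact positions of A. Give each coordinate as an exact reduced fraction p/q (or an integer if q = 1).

1. A_x = -19/3  [AD · BC = 208/3 ∩ 2·signedArea(ACE) = 106/3]
2. A_y = -25/3  [AD · BC = 208/3 ∩ 2·signedArea(ACE) = 106/3]
   → A = (-19/3, -25/3)

A = (-19/3, -25/3)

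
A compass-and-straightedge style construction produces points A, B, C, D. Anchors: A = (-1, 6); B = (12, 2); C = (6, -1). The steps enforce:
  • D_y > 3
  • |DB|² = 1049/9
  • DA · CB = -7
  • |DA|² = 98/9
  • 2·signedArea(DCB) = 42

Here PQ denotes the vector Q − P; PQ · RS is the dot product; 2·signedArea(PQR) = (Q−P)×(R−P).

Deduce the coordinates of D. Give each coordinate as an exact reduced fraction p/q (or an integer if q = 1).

1. D_x = 4/3  [2·signedArea(DCB) = 42 ∩ DA · CB = -7]
2. D_y = 11/3  [2·signedArea(DCB) = 42 ∩ DA · CB = -7]
   → D = (4/3, 11/3)

D = (4/3, 11/3)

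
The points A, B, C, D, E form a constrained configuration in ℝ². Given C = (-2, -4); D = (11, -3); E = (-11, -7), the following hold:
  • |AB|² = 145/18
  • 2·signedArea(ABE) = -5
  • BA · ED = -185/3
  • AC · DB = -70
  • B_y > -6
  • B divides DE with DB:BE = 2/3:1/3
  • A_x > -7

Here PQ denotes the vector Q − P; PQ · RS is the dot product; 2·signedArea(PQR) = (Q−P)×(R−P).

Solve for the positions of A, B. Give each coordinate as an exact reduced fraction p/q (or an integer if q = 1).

A = (-13/2, -11/2)
B = (-11/3, -17/3)

1. B_x = -11/3  [B divides DE with DB:BE = 2/3:1/3]
2. B_y = -17/3  [B divides DE with DB:BE = 2/3:1/3]
   → B = (-11/3, -17/3)
3. A_x = -13/2  [2·signedArea(ABE) = -5 ∩ AC · DB = -70]
4. A_y = -11/2  [2·signedArea(ABE) = -5 ∩ AC · DB = -70]
   → A = (-13/2, -11/2)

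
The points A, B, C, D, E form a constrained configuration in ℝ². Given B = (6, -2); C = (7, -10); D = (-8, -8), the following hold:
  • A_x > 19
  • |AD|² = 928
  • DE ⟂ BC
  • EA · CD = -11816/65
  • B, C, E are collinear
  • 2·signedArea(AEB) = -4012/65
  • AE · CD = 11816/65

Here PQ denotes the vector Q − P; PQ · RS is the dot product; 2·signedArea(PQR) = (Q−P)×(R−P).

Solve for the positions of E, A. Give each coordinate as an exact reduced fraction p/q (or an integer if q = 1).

1. E_x = 424/65  [B, C, E are collinear ∩ DE ⟂ BC]
2. E_y = -402/65  [B, C, E are collinear ∩ DE ⟂ BC]
   → E = (424/65, -402/65)
3. A_x = 20  [2·signedArea(AEB) = -4012/65 ∩ AE · CD = 11816/65]
4. A_y = 4  [2·signedArea(AEB) = -4012/65 ∩ AE · CD = 11816/65]
   → A = (20, 4)

A = (20, 4)
E = (424/65, -402/65)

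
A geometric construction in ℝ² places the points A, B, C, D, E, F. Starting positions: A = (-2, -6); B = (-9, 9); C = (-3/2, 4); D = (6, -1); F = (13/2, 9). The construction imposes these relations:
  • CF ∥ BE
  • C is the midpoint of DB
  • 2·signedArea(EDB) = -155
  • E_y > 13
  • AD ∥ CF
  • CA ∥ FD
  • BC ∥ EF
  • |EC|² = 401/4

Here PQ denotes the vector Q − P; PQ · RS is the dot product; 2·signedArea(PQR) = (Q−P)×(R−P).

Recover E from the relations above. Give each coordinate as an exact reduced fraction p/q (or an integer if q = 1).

1. E_x = -1  [BC ∥ EF ∩ CF ∥ BE]
2. E_y = 14  [BC ∥ EF ∩ CF ∥ BE]
   → E = (-1, 14)

E = (-1, 14)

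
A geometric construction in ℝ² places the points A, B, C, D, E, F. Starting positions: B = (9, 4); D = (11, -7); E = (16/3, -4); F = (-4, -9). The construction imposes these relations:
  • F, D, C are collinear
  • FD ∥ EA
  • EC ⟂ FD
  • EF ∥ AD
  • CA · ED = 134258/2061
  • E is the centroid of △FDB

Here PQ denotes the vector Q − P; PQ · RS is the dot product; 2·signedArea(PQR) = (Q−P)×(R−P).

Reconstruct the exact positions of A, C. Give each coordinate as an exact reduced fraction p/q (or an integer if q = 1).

1. A_x = 61/3  [EF ∥ AD ∩ FD ∥ EA]
2. A_y = -2  [EF ∥ AD ∩ FD ∥ EA]
   → A = (61/3, -2)
3. C_x = 1334/229  [F, D, C are collinear ∩ EC ⟂ FD]
4. C_y = -1761/229  [F, D, C are collinear ∩ EC ⟂ FD]
   → C = (1334/229, -1761/229)

A = (61/3, -2)
C = (1334/229, -1761/229)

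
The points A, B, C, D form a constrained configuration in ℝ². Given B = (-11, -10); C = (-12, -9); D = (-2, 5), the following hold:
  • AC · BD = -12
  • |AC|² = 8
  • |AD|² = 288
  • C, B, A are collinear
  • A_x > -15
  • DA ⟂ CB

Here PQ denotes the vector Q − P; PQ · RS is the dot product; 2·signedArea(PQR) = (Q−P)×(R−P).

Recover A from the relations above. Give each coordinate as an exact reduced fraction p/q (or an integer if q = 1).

1. A_x = -14  [C, B, A are collinear ∩ DA ⟂ CB]
2. A_y = -7  [C, B, A are collinear ∩ DA ⟂ CB]
   → A = (-14, -7)

A = (-14, -7)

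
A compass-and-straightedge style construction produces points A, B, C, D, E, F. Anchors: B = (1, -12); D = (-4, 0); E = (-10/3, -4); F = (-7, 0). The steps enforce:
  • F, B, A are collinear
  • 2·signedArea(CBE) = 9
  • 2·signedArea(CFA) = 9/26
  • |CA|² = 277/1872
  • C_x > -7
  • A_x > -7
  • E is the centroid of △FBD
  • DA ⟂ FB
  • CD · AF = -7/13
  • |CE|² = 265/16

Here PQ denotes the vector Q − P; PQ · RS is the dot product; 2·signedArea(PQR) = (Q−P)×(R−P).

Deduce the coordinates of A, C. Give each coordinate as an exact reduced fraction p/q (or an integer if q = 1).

1. A_x = -79/13  [F, B, A are collinear ∩ DA ⟂ FB]
2. A_y = -18/13  [F, B, A are collinear ∩ DA ⟂ FB]
   → A = (-79/13, -18/13)
3. C_x = -73/12  [2·signedArea(CFA) = 9/26 ∩ 2·signedArea(CBE) = 9]
4. C_y = -1  [2·signedArea(CFA) = 9/26 ∩ 2·signedArea(CBE) = 9]
   → C = (-73/12, -1)

A = (-79/13, -18/13)
C = (-73/12, -1)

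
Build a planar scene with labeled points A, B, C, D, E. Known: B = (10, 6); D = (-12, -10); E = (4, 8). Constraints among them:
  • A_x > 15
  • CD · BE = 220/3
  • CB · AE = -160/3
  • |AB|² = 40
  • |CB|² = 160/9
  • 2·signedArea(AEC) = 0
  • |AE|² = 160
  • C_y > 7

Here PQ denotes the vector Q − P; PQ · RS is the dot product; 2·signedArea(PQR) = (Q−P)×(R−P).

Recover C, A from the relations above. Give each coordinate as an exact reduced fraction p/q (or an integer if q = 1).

1. C_x = 6  [line 6·x + -2·y + -64/3 = 0 ∩ |CB|² = 160/9]
2. C_y = 22/3  [line 6·x + -2·y + -64/3 = 0 ∩ |CB|² = 160/9]
   → C = (6, 22/3)
3. A_x = 16  [2·signedArea(AEC) = 0 ∩ CB · AE = -160/3]
4. A_y = 4  [2·signedArea(AEC) = 0 ∩ CB · AE = -160/3]
   → A = (16, 4)

A = (16, 4)
C = (6, 22/3)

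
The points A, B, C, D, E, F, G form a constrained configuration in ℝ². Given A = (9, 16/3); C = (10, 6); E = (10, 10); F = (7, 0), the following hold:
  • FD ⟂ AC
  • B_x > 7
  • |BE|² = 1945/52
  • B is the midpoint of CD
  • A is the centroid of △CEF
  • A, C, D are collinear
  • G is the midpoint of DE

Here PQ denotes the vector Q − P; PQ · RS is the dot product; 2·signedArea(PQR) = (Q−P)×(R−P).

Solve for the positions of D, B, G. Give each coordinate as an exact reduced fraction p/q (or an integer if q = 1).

B = (197/26, 57/13)
D = (67/13, 36/13)
G = (197/26, 83/13)

1. D_x = 67/13  [A, C, D are collinear ∩ FD ⟂ AC]
2. D_y = 36/13  [A, C, D are collinear ∩ FD ⟂ AC]
   → D = (67/13, 36/13)
3. B_x = 197/26  [B is the midpoint of CD]
4. B_y = 57/13  [B is the midpoint of CD]
   → B = (197/26, 57/13)
5. G_x = 197/26  [G is the midpoint of DE]
6. G_y = 83/13  [G is the midpoint of DE]
   → G = (197/26, 83/13)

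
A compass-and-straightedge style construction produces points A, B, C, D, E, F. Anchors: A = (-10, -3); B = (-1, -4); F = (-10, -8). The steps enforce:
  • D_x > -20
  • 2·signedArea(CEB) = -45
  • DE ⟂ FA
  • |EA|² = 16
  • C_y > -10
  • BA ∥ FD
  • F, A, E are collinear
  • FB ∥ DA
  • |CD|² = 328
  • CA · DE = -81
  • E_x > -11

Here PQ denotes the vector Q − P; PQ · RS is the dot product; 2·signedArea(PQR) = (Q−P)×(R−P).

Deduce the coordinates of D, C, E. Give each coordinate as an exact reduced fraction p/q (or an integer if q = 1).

1. D_x = -19  [FB ∥ DA ∩ BA ∥ FD]
2. D_y = -7  [FB ∥ DA ∩ BA ∥ FD]
   → D = (-19, -7)
3. E_x = -10  [F, A, E are collinear ∩ DE ⟂ FA]
4. E_y = -7  [F, A, E are collinear ∩ DE ⟂ FA]
   → E = (-10, -7)
5. C_x = -1  [CA · DE = -81 ∩ 2·signedArea(CEB) = -45]
6. C_y = -9  [CA · DE = -81 ∩ 2·signedArea(CEB) = -45]
   → C = (-1, -9)

C = (-1, -9)
D = (-19, -7)
E = (-10, -7)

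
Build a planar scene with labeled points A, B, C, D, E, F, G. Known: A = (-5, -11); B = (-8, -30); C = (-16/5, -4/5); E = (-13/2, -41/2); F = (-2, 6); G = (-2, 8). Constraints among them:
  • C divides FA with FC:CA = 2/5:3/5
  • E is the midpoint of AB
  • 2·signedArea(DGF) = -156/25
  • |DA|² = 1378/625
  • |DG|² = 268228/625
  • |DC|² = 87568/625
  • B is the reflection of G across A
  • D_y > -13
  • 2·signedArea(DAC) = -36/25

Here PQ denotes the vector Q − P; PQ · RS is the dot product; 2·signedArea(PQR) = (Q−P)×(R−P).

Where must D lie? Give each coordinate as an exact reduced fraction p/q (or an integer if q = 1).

D = (-128/25, -312/25)

1. D_x = -128/25  [2·signedArea(DGF) = -156/25 ∩ 2·signedArea(DAC) = -36/25]
2. D_y = -312/25  [2·signedArea(DGF) = -156/25 ∩ 2·signedArea(DAC) = -36/25]
   → D = (-128/25, -312/25)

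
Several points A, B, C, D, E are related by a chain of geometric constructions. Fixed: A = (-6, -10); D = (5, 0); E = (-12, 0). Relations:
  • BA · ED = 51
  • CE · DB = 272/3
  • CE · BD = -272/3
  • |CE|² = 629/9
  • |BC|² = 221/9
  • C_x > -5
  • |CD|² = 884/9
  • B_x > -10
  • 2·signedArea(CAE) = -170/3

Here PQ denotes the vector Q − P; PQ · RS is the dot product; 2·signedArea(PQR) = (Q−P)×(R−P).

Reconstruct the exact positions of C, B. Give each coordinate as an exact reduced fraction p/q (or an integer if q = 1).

1. C_x = -13/3  [line -10·x + -6·y + -190/3 = 0 ∩ |CE|² = 629/9]
2. C_y = -10/3  [line -10·x + -6·y + -190/3 = 0 ∩ |CE|² = 629/9]
   → C = (-13/3, -10/3)
3. B_x = -9  [CE · DB = 272/3 ∩ BA · ED = 51]
4. B_y = -5  [CE · DB = 272/3 ∩ BA · ED = 51]
   → B = (-9, -5)

B = (-9, -5)
C = (-13/3, -10/3)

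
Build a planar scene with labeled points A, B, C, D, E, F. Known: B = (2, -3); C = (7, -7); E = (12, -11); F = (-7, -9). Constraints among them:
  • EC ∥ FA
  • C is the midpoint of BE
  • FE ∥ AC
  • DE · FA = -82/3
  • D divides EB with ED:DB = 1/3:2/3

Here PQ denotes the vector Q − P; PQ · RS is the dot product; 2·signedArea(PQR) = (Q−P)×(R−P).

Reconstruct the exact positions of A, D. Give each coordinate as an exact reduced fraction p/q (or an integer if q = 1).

1. A_x = -12  [FE ∥ AC ∩ EC ∥ FA]
2. A_y = -5  [FE ∥ AC ∩ EC ∥ FA]
   → A = (-12, -5)
3. D_x = 26/3  [D divides EB with ED:DB = 1/3:2/3]
4. D_y = -25/3  [D divides EB with ED:DB = 1/3:2/3]
   → D = (26/3, -25/3)

A = (-12, -5)
D = (26/3, -25/3)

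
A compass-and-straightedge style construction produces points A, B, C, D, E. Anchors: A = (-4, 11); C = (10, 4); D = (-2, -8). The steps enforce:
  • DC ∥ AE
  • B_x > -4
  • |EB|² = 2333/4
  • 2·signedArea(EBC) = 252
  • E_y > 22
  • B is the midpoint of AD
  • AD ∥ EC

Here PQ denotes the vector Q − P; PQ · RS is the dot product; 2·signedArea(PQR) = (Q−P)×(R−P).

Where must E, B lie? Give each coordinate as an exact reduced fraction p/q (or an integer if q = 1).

B = (-3, 3/2)
E = (8, 23)

1. E_x = 8  [AD ∥ EC ∩ DC ∥ AE]
2. E_y = 23  [AD ∥ EC ∩ DC ∥ AE]
   → E = (8, 23)
3. B_x = -3  [B is the midpoint of AD]
4. B_y = 3/2  [B is the midpoint of AD]
   → B = (-3, 3/2)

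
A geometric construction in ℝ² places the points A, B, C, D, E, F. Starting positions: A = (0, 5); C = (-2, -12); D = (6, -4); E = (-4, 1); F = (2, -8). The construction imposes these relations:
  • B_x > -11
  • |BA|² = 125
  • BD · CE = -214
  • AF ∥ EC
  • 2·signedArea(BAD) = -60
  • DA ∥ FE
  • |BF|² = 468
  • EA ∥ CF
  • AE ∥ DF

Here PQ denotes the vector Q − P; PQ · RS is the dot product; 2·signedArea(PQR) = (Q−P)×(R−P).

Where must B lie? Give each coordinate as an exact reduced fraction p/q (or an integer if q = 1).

1. B_x = -10  [2·signedArea(BAD) = -60 ∩ BD · CE = -214]
2. B_y = 10  [2·signedArea(BAD) = -60 ∩ BD · CE = -214]
   → B = (-10, 10)

B = (-10, 10)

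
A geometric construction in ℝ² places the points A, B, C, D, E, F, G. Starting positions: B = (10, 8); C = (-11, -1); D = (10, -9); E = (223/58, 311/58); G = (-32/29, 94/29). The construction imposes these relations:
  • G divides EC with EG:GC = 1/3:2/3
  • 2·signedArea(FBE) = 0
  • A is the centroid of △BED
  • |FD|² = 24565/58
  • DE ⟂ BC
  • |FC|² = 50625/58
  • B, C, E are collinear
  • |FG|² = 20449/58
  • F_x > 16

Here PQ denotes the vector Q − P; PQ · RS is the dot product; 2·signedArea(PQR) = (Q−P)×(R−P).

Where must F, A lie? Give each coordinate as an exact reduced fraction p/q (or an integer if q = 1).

1. F_x = 937/58  [line 153/58·x + -357/58·y + 663/29 = 0 ∩ |FC|² = 50625/58]
2. F_y = 617/58  [line 153/58·x + -357/58·y + 663/29 = 0 ∩ |FC|² = 50625/58]
   → F = (937/58, 617/58)
3. A_x = 461/58  [A is the centroid of △BED]
4. A_y = 253/174  [A is the centroid of △BED]
   → A = (461/58, 253/174)

A = (461/58, 253/174)
F = (937/58, 617/58)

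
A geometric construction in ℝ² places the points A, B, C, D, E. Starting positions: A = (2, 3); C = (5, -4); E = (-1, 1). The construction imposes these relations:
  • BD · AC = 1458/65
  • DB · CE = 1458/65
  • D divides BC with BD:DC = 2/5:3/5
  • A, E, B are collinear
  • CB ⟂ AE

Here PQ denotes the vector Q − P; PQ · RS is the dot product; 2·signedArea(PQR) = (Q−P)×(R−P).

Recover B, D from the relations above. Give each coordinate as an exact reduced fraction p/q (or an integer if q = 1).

1. B_x = 11/13  [A, E, B are collinear ∩ CB ⟂ AE]
2. B_y = 29/13  [A, E, B are collinear ∩ CB ⟂ AE]
   → B = (11/13, 29/13)
3. D_x = 163/65  [D divides BC with BD:DC = 2/5:3/5]
4. D_y = -17/65  [D divides BC with BD:DC = 2/5:3/5]
   → D = (163/65, -17/65)

B = (11/13, 29/13)
D = (163/65, -17/65)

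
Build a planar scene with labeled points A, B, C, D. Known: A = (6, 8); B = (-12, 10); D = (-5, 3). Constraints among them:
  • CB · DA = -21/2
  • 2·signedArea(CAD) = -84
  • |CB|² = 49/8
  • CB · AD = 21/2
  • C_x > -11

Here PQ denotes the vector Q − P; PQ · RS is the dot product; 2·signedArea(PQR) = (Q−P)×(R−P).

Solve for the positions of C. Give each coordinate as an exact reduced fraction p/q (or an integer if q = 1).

C = (-41/4, 33/4)

1. C_x = -41/4  [2·signedArea(CAD) = -84 ∩ CB · AD = 21/2]
2. C_y = 33/4  [2·signedArea(CAD) = -84 ∩ CB · AD = 21/2]
   → C = (-41/4, 33/4)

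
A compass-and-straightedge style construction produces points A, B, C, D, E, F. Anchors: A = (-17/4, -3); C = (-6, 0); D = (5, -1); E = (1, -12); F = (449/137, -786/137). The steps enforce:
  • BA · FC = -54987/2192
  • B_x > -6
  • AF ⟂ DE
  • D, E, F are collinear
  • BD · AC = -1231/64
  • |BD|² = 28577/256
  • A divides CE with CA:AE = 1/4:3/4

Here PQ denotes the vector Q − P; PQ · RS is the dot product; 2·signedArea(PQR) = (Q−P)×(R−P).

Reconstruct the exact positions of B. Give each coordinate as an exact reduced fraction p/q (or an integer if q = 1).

1. B_x = -89/16  [BA · FC = -54987/2192 ∩ BD · AC = -1231/64]
2. B_y = -3/4  [BA · FC = -54987/2192 ∩ BD · AC = -1231/64]
   → B = (-89/16, -3/4)

B = (-89/16, -3/4)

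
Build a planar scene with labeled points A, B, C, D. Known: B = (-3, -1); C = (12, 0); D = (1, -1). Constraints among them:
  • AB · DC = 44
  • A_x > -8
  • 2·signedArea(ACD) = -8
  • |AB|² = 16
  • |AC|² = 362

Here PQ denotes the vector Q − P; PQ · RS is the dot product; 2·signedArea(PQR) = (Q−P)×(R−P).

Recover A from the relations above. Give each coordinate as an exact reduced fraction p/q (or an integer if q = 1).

A = (-7, -1)

1. A_x = -7  [AB · DC = 44 ∩ 2·signedArea(ACD) = -8]
2. A_y = -1  [AB · DC = 44 ∩ 2·signedArea(ACD) = -8]
   → A = (-7, -1)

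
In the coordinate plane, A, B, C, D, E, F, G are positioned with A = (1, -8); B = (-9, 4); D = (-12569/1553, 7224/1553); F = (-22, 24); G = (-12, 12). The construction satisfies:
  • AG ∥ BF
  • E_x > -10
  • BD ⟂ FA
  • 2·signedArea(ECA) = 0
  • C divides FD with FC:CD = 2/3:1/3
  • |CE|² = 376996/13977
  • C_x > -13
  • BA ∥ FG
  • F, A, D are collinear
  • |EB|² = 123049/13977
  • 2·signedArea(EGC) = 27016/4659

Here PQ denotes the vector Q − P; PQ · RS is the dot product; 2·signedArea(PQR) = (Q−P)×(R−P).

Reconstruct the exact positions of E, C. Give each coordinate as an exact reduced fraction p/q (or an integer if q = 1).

C = (-19768/1553, 17240/1553)
E = (-45182/4659, 32072/4659)

1. C_x = -19768/1553  [C divides FD with FC:CD = 2/3:1/3]
2. C_y = 17240/1553  [C divides FD with FC:CD = 2/3:1/3]
   → C = (-19768/1553, 17240/1553)
3. E_x = -45182/4659  [2·signedArea(ECA) = 0 ∩ 2·signedArea(EGC) = 27016/4659]
4. E_y = 32072/4659  [2·signedArea(ECA) = 0 ∩ 2·signedArea(EGC) = 27016/4659]
   → E = (-45182/4659, 32072/4659)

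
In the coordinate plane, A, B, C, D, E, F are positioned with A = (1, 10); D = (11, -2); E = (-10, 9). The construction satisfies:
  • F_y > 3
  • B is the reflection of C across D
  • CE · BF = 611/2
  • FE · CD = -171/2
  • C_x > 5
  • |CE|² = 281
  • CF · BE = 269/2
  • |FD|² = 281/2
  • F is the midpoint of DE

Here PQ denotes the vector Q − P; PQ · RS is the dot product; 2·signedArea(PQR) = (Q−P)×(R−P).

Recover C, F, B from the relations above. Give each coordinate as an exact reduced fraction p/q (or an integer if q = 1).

1. F_x = 1/2  [F is the midpoint of DE]
2. F_y = 7/2  [F is the midpoint of DE]
   → F = (1/2, 7/2)
3. C_x = 6  [line 21/2·x + -11/2·y + -41 = 0 ∩ |CE|² = 281]
4. C_y = 4  [line 21/2·x + -11/2·y + -41 = 0 ∩ |CE|² = 281]
   → C = (6, 4)
5. B_x = 16  [CF · BE = 269/2 ∩ B is the reflection of C across D]
6. B_y = -8  [CF · BE = 269/2 ∩ B is the reflection of C across D]
   → B = (16, -8)

B = (16, -8)
C = (6, 4)
F = (1/2, 7/2)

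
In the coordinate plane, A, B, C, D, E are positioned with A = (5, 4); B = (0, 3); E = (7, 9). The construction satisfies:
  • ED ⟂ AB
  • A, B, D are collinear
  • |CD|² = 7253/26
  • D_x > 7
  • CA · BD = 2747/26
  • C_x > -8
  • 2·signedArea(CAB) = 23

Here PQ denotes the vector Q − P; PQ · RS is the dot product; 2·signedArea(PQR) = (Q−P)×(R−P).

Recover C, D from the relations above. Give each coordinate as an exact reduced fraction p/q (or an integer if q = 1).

1. D_x = 205/26  [A, B, D are collinear ∩ ED ⟂ AB]
2. D_y = 119/26  [A, B, D are collinear ∩ ED ⟂ AB]
   → D = (205/26, 119/26)
3. C_x = -7  [2·signedArea(CAB) = 23 ∩ CA · BD = 2747/26]
4. C_y = -3  [2·signedArea(CAB) = 23 ∩ CA · BD = 2747/26]
   → C = (-7, -3)

C = (-7, -3)
D = (205/26, 119/26)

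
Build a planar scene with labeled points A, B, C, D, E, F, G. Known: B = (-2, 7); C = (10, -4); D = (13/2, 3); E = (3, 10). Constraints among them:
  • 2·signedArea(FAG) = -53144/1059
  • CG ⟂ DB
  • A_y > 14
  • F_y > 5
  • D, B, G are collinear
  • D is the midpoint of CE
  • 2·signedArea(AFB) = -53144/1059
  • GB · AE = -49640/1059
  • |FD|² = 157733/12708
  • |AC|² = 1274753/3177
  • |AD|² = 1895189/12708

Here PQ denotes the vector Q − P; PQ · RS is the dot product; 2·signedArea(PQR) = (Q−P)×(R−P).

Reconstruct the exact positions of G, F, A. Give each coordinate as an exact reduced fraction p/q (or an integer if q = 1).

1. G_x = 4258/353  [D, B, G are collinear ∩ CG ⟂ DB]
2. G_y = 135/353  [D, B, G are collinear ∩ CG ⟂ DB]
   → G = (4258/353, 135/353)
3. A_x = 581/353  [line 4964/353·x + -2336/353·y + 75044/1059 = 0 ∩ |AC|² = 1274753/3177]
4. A_y = 15044/1059  [line 4964/353·x + -2336/353·y + 75044/1059 = 0 ∩ |AC|² = 1274753/3177]
   → A = (581/353, 15044/1059)
5. F_x = 1537/353  [2·signedArea(FAG) = -53144/1059 ∩ 2·signedArea(AFB) = -53144/1059]
6. F_y = 6136/1059  [2·signedArea(FAG) = -53144/1059 ∩ 2·signedArea(AFB) = -53144/1059]
   → F = (1537/353, 6136/1059)

A = (581/353, 15044/1059)
F = (1537/353, 6136/1059)
G = (4258/353, 135/353)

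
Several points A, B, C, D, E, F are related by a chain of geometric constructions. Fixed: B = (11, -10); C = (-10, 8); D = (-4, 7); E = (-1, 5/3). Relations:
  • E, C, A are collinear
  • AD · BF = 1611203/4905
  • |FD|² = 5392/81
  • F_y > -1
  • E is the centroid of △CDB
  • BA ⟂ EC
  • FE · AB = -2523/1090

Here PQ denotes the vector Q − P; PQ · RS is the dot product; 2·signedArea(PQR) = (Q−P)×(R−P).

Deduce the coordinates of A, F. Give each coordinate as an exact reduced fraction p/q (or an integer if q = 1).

A = (13643/1090, -8551/1090)
F = (0, -1/9)

1. A_x = 13643/1090  [E, C, A are collinear ∩ BA ⟂ EC]
2. A_y = -8551/1090  [E, C, A are collinear ∩ BA ⟂ EC]
   → A = (13643/1090, -8551/1090)
3. F_x = 0  [FE · AB = -2523/1090 ∩ AD · BF = 1611203/4905]
4. F_y = -1/9  [FE · AB = -2523/1090 ∩ AD · BF = 1611203/4905]
   → F = (0, -1/9)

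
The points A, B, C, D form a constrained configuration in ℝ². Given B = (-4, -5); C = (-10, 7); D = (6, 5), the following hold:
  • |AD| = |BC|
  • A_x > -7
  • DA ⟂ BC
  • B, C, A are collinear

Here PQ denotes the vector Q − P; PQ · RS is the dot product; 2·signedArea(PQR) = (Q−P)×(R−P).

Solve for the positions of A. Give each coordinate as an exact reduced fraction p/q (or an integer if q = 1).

A = (-6, -1)

1. A_x = -6  [B, C, A are collinear ∩ DA ⟂ BC]
2. A_y = -1  [B, C, A are collinear ∩ DA ⟂ BC]
   → A = (-6, -1)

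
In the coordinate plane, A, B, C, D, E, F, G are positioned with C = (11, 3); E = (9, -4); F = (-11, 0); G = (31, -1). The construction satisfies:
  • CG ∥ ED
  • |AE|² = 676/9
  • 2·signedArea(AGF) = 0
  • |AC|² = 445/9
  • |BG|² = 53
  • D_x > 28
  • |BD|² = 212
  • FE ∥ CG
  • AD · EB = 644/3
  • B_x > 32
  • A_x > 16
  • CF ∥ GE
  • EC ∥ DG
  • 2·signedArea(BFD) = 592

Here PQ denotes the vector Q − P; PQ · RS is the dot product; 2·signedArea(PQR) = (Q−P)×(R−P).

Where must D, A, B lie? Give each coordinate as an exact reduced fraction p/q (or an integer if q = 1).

1. D_x = 29  [EC ∥ DG ∩ CG ∥ ED]
2. D_y = -8  [EC ∥ DG ∩ CG ∥ ED]
   → D = (29, -8)
3. A_x = 17  [line -1·x + -42·y + -11 = 0 ∩ |AE|² = 676/9]
4. A_y = -2/3  [line -1·x + -42·y + -11 = 0 ∩ |AE|² = 676/9]
   → A = (17, -2/3)
5. B_x = 33  [2·signedArea(BFD) = 592 ∩ AD · EB = 644/3]
6. B_y = 6  [2·signedArea(BFD) = 592 ∩ AD · EB = 644/3]
   → B = (33, 6)

A = (17, -2/3)
B = (33, 6)
D = (29, -8)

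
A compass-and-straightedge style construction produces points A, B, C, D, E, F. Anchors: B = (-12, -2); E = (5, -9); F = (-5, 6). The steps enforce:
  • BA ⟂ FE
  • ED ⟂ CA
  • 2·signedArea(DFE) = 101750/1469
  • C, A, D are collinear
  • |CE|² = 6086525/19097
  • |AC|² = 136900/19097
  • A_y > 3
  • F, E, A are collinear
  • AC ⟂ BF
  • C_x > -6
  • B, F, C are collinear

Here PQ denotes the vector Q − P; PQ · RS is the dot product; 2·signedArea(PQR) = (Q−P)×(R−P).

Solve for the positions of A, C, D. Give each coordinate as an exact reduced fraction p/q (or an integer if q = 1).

1. A_x = -45/13  [F, E, A are collinear ∩ BA ⟂ FE]
2. A_y = 48/13  [F, E, A are collinear ∩ BA ⟂ FE]
   → A = (-45/13, 48/13)
3. C_x = -8045/1469  [B, F, C are collinear ∩ AC ⟂ BF]
4. C_y = 8014/1469  [B, F, C are collinear ∩ AC ⟂ BF]
   → C = (-8045/1469, 8014/1469)
5. D_x = 11195/1469  [C, A, D are collinear ∩ ED ⟂ CA]
6. D_y = -8821/1469  [C, A, D are collinear ∩ ED ⟂ CA]
   → D = (11195/1469, -8821/1469)

A = (-45/13, 48/13)
C = (-8045/1469, 8014/1469)
D = (11195/1469, -8821/1469)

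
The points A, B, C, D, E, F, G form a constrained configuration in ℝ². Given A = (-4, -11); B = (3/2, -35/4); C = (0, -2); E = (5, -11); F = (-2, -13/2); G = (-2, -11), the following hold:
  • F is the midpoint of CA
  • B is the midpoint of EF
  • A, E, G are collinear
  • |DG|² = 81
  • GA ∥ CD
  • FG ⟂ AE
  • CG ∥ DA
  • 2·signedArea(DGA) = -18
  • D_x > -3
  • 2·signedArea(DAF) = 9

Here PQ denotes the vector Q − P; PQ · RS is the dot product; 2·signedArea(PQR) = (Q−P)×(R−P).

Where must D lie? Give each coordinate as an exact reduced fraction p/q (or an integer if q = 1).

D = (-2, -2)

1. D_x = -2  [CG ∥ DA ∩ GA ∥ CD]
2. D_y = -2  [CG ∥ DA ∩ GA ∥ CD]
   → D = (-2, -2)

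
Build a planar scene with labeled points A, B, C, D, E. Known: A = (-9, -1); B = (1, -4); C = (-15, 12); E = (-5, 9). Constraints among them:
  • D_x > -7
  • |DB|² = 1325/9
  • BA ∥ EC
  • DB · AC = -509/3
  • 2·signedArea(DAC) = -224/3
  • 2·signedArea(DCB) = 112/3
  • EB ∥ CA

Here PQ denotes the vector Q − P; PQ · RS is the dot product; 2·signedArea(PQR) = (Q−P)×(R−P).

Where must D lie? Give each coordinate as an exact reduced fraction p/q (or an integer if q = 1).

D = (-19/3, 17/3)

1. D_x = -19/3  [2·signedArea(DAC) = -224/3 ∩ DB · AC = -509/3]
2. D_y = 17/3  [2·signedArea(DAC) = -224/3 ∩ DB · AC = -509/3]
   → D = (-19/3, 17/3)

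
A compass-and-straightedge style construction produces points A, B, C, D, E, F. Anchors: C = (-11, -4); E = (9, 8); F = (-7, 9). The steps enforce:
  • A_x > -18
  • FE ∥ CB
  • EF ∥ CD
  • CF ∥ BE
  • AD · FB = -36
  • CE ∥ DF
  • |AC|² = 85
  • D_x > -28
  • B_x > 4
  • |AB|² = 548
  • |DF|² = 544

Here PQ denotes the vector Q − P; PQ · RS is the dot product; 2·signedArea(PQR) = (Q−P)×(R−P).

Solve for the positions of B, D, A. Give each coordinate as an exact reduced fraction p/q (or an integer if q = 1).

A = (-17, 3)
B = (5, -5)
D = (-27, -3)

1. B_x = 5  [CF ∥ BE ∩ FE ∥ CB]
2. B_y = -5  [CF ∥ BE ∩ FE ∥ CB]
   → B = (5, -5)
3. D_x = -27  [CE ∥ DF ∩ EF ∥ CD]
4. D_y = -3  [CE ∥ DF ∩ EF ∥ CD]
   → D = (-27, -3)
5. A_x = -17  [line -12·x + 14·y + -246 = 0 ∩ |AC|² = 85]
6. A_y = 3  [line -12·x + 14·y + -246 = 0 ∩ |AC|² = 85]
   → A = (-17, 3)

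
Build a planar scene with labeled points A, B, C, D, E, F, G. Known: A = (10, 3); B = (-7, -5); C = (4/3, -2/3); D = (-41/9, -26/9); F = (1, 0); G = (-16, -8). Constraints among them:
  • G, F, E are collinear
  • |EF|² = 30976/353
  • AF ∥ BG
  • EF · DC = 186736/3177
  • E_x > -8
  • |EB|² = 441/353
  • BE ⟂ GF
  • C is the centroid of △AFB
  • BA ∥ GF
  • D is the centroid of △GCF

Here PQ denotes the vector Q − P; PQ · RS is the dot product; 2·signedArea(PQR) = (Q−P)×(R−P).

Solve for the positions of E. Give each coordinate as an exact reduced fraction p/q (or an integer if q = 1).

E = (-2639/353, -1408/353)

1. E_x = -2639/353  [G, F, E are collinear ∩ BE ⟂ GF]
2. E_y = -1408/353  [G, F, E are collinear ∩ BE ⟂ GF]
   → E = (-2639/353, -1408/353)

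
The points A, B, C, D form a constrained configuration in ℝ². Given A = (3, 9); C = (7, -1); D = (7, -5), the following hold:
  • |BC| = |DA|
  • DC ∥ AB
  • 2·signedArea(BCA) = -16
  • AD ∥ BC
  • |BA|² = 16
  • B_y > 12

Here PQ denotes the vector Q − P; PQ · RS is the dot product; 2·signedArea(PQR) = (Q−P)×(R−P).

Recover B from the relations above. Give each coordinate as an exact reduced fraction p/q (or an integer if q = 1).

1. B_x = 3  [AD ∥ BC ∩ DC ∥ AB]
2. B_y = 13  [AD ∥ BC ∩ DC ∥ AB]
   → B = (3, 13)

B = (3, 13)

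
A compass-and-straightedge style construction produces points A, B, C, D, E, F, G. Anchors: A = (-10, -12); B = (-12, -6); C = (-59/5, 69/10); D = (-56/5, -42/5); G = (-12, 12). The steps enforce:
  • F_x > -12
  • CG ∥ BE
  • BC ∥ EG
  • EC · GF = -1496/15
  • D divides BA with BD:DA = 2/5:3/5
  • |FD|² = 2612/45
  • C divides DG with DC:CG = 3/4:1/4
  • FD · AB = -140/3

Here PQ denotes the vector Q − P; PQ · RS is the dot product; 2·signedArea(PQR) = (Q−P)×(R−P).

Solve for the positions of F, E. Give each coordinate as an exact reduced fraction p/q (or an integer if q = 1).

E = (-61/5, -9/10)
F = (-176/15, -4/5)

1. F_x = -176/15  [line 2·x + -6·y + 56/3 = 0 ∩ |FD|² = 2612/45]
2. F_y = -4/5  [line 2·x + -6·y + 56/3 = 0 ∩ |FD|² = 2612/45]
   → F = (-176/15, -4/5)
3. E_x = -61/5  [BC ∥ EG ∩ CG ∥ BE]
4. E_y = -9/10  [BC ∥ EG ∩ CG ∥ BE]
   → E = (-61/5, -9/10)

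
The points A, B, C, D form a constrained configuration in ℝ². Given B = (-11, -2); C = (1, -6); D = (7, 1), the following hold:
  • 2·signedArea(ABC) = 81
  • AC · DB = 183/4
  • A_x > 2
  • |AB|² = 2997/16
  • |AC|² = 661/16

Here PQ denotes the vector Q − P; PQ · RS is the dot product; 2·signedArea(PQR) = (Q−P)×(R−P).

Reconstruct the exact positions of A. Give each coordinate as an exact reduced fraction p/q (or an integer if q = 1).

1. A_x = 5/2  [2·signedArea(ABC) = 81 ∩ AC · DB = 183/4]
2. A_y = 1/4  [2·signedArea(ABC) = 81 ∩ AC · DB = 183/4]
   → A = (5/2, 1/4)

A = (5/2, 1/4)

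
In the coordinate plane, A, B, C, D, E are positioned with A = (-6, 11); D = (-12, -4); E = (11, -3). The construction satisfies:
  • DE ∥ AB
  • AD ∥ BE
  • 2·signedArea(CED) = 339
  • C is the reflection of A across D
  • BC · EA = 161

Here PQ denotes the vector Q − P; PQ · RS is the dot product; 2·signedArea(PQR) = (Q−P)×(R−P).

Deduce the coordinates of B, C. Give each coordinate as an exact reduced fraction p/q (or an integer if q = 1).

1. B_x = 17  [AD ∥ BE ∩ DE ∥ AB]
2. B_y = 12  [AD ∥ BE ∩ DE ∥ AB]
   → B = (17, 12)
3. C_x = -18  [C is the reflection of A across D]
4. C_y = -19  [C is the reflection of A across D]
   → C = (-18, -19)

B = (17, 12)
C = (-18, -19)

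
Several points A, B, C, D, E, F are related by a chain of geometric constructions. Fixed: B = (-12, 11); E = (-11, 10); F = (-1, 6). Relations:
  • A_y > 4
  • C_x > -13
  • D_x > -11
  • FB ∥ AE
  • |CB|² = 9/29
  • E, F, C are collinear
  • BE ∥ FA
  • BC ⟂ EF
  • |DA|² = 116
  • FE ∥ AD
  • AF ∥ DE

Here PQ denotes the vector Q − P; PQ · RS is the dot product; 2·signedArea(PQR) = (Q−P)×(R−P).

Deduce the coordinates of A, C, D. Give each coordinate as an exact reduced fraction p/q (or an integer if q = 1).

1. A_x = 0  [FB ∥ AE ∩ BE ∥ FA]
2. A_y = 5  [FB ∥ AE ∩ BE ∥ FA]
   → A = (0, 5)
3. C_x = -354/29  [E, F, C are collinear ∩ BC ⟂ EF]
4. C_y = 304/29  [E, F, C are collinear ∩ BC ⟂ EF]
   → C = (-354/29, 304/29)
5. D_x = -10  [AF ∥ DE ∩ FE ∥ AD]
6. D_y = 9  [AF ∥ DE ∩ FE ∥ AD]
   → D = (-10, 9)

A = (0, 5)
C = (-354/29, 304/29)
D = (-10, 9)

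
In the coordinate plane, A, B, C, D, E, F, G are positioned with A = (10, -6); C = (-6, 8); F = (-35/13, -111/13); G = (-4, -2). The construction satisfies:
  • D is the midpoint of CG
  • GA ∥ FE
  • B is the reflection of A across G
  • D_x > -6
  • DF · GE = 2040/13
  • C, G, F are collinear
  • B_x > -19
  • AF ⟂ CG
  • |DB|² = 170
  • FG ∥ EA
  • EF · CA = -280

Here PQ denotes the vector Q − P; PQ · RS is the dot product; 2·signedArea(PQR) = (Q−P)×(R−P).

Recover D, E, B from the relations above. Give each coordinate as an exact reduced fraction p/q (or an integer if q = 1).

B = (-18, 2)
D = (-5, 3)
E = (147/13, -163/13)

1. D_x = -5  [D is the midpoint of CG]
2. D_y = 3  [D is the midpoint of CG]
   → D = (-5, 3)
3. E_x = 147/13  [FG ∥ EA ∩ GA ∥ FE]
4. E_y = -163/13  [FG ∥ EA ∩ GA ∥ FE]
   → E = (147/13, -163/13)
5. B_x = -18  [B is the reflection of A across G]
6. B_y = 2  [B is the reflection of A across G]
   → B = (-18, 2)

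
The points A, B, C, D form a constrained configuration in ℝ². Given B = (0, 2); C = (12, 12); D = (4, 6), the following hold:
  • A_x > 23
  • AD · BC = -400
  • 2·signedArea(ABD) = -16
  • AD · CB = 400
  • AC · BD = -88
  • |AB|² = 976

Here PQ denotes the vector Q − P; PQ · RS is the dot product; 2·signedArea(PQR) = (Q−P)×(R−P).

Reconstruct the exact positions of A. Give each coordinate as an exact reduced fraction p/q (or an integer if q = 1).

1. A_x = 24  [2·signedArea(ABD) = -16 ∩ AD · BC = -400]
2. A_y = 22  [2·signedArea(ABD) = -16 ∩ AD · BC = -400]
   → A = (24, 22)

A = (24, 22)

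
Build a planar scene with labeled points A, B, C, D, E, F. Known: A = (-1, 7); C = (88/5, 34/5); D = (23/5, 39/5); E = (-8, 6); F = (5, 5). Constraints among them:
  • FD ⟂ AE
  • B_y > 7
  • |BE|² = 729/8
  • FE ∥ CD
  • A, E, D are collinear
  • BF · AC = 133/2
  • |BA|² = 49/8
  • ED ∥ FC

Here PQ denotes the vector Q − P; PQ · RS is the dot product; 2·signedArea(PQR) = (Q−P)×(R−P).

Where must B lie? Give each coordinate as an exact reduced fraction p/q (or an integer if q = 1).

1. B_x = 29/20  [line -93/5·x + 1/5·y + 51/2 = 0 ∩ |BA|² = 49/8]
2. B_y = 147/20  [line -93/5·x + 1/5·y + 51/2 = 0 ∩ |BA|² = 49/8]
   → B = (29/20, 147/20)

B = (29/20, 147/20)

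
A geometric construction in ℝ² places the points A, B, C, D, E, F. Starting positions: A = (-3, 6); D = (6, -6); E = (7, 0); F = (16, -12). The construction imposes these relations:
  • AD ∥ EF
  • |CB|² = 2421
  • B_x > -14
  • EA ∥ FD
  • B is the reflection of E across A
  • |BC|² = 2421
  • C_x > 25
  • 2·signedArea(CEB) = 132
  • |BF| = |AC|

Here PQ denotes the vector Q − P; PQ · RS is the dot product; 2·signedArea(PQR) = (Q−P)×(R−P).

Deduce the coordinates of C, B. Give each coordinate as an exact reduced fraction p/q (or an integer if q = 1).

1. B_x = -13  [B is the reflection of E across A]
2. B_y = 12  [B is the reflection of E across A]
   → B = (-13, 12)
3. C_x = 26  [line -12·x + -20·y + -48 = 0 ∩ |CB|² = 2421]
4. C_y = -18  [line -12·x + -20·y + -48 = 0 ∩ |CB|² = 2421]
   → C = (26, -18)

B = (-13, 12)
C = (26, -18)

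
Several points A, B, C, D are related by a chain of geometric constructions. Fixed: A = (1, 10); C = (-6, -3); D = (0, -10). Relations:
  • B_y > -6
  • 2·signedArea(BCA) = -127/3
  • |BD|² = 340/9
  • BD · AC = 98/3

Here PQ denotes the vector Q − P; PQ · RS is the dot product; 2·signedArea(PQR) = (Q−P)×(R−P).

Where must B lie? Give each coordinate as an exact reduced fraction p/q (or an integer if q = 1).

B = (-4, -16/3)

1. B_x = -4  [BD · AC = 98/3 ∩ 2·signedArea(BCA) = -127/3]
2. B_y = -16/3  [BD · AC = 98/3 ∩ 2·signedArea(BCA) = -127/3]
   → B = (-4, -16/3)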